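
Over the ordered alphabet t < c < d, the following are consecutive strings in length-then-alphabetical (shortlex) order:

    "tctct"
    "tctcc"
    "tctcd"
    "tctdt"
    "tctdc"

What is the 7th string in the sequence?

tcctt

Advancing 2 positions from tctdc through tctdc → tctdd reaches term 7.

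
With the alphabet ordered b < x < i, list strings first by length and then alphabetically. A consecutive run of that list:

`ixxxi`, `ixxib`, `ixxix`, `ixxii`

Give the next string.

ixibb

The successor of ixxii increments the rightmost position that isn't already i and resets every position after it to b.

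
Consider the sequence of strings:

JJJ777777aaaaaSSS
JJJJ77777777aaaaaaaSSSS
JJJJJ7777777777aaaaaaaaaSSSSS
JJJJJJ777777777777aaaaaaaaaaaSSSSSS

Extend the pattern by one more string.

The n-th term is n J's then 2n 7's then 2n-1 a's then n S's, where the shown terms are n = 3, 4, 5, 6.
At n = 7 the blocks have lengths 7, 14, 13, 7.

JJJJJJJ77777777777777aaaaaaaaaaaaaSSSSSSS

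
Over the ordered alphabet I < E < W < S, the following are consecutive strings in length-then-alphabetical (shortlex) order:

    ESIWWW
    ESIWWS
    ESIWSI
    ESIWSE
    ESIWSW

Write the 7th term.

Stepping forward 2 times from ESIWSW: ESIWSW → ESIWSS, then the target.

ESISII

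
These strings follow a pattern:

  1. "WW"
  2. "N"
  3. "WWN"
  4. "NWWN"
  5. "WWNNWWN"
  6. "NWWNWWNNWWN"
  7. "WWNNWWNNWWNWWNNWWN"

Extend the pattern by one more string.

From term 3 onward, concatenate the second-to-last term with the last: WW·N = WWN, N·WWN = NWWN, …
So term 8 is NWWNWWNNWWN·WWNNWWNNWWNWWNNWWN.

NWWNWWNNWWNWWNNWWNNWWNWWNNWWN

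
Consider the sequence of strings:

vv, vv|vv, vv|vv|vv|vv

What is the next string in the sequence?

Each string is two copies of the previous one joined by '|'.
Doubling vv|vv|vv|vv with '|' between the halves:

vv|vv|vv|vv|vv|vv|vv|vv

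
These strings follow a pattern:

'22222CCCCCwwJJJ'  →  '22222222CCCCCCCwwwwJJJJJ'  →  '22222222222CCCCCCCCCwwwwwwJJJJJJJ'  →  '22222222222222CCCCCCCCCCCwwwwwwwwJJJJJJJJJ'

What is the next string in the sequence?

22222222222222222CCCCCCCCCCCCCwwwwwwwwwwJJJJJJJJJJJ

Each string has the form 2^{3n+2} C^{2n+3} w^{2n} J^{2n+1} (n = 1, 2, …).
Setting n = 5 gives 17, 13, 10, 11 characters in each block.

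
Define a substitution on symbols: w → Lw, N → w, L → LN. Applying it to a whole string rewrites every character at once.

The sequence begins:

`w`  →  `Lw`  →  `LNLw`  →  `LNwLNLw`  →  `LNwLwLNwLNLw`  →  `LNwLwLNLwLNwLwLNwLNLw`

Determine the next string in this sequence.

Replace each of the 21 characters of LNwLwLNLwLNwLwLNwLNLw in place — LN w Lw LN Lw LN w LN Lw LN w Lw LN Lw LN w Lw LN w LN Lw — and concatenate.

LNwLwLNLwLNwLNLwLNwLwLNLwLNwLwLNwLNLw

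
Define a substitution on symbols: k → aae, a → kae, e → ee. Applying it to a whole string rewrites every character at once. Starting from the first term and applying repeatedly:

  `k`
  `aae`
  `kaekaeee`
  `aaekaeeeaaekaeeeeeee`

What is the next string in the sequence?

kaekaeeeaaekaeeeeeeekaekaeeeaaekaeeeeeeeeeeeeeee

φ(aaekaeeeaaekaeeeeeee) expands symbol-by-symbol to kae kae ee aae kae ee ee ee kae kae ee aae kae ee ee ee ee ee ee ee; joining the 20 pieces gives the next term.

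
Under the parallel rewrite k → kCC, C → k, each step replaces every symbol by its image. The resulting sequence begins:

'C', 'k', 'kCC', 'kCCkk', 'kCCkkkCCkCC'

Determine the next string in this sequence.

Rewriting each symbol of kCCkkkCCkCC: k→kCC, C→k, C→k, k→kCC, k→kCC, k→kCC, C→k, C→k, k→kCC, C→k, C→k, which concatenates to kCC k k kCC kCC kCC k k kCC k k.

kCCkkkCCkCCkCCkkkCCkk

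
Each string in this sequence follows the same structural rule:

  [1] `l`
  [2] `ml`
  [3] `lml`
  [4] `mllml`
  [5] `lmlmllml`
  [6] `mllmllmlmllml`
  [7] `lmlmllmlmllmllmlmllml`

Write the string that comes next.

mllmllmlmllmllmlmllmlmllmllmlmllml

From term 3 onward, concatenate the second-to-last term with the last: l·ml = lml, ml·lml = mllml, …
So term 8 is mllmllmlmllml·lmlmllmlmllmllmlmllml.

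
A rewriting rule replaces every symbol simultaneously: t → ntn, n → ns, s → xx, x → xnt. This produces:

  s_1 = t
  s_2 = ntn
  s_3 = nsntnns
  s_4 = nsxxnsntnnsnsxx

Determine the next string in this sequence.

Rewriting the 15 symbols of nsxxnsntnnsnsxx one by one yields ns xx xnt xnt ns xx ns ntn ns ns xx ns xx xnt xnt; concatenated:

nsxxxntxntnsxxnsntnnsnsxxnsxxxntxnt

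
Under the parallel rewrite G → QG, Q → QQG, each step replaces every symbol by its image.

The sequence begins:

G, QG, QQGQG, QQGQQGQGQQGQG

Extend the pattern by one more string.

Rewriting the 13 symbols of QQGQQGQGQQGQG one by one yields QQG QQG QG QQG QQG QG QQG QG QQG QQG QG QQG QG; concatenated:

QQGQQGQGQQGQQGQGQQGQGQQGQQGQGQQGQG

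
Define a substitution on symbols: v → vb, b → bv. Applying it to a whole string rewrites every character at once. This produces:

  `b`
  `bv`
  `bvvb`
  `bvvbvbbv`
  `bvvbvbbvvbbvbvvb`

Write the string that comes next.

Applying the rule to each of the 16 symbols of bvvbvbbvvbbvbvvb gives the pieces bv vb vb bv vb bv bv vb vb bv bv vb bv vb vb bv, which concatenate to the answer.

bvvbvbbvvbbvbvvbvbbvbvvbbvvbvbbv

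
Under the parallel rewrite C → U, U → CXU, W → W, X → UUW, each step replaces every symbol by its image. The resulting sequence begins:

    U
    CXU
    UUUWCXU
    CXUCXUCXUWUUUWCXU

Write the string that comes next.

UUUWCXUUUUWCXUUUUWCXUWCXUCXUCXUWUUUWCXU

Applying the rule to each of the 17 symbols of CXUCXUCXUWUUUWCXU gives the pieces U UUW CXU U UUW CXU U UUW CXU W CXU CXU CXU W U UUW CXU, which concatenate to the answer.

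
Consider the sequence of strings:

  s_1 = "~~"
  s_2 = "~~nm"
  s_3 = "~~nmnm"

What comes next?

The strings grow by a fixed suffix nm each time.
Applying this once more to ~~nmnm:

~~nmnmnm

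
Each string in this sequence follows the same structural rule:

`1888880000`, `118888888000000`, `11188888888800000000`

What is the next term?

1111888888888880000000000

The n-th term is n-1 1's then 2n+1 8's then 2n 0's, where the shown terms are n = 2, 3, 4.
Setting n = 5 gives 4, 11, 10 characters in each block.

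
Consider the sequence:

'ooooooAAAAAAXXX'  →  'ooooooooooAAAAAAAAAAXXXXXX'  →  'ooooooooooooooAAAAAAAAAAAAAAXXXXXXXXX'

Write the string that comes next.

Reading off run lengths: o runs 6, 10, 14; A runs 6, 10, 14; X runs 3, 6, 9 — each is linear in n (n = 1, 2, …).
For the next term, n = 4, so the run lengths are 18, 18, 12.

ooooooooooooooooooAAAAAAAAAAAAAAAAAAXXXXXXXXXXXX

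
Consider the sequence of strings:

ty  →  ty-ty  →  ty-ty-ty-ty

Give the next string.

Every step duplicates the string with '-' between the halves.
One more doubling of ty-ty-ty-ty gives the answer.

ty-ty-ty-ty-ty-ty-ty-ty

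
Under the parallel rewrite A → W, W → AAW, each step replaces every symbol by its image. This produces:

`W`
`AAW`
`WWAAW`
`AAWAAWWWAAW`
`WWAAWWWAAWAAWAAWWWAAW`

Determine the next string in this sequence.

Replace each of the 21 characters of WWAAWWWAAWAAWAAWWWAAW in place — AAW AAW W W AAW AAW AAW W W AAW W W AAW W W AAW AAW AAW W W AAW — and concatenate.

AAWAAWWWAAWAAWAAWWWAAWWWAAWWWAAWAAWAAWWWAAW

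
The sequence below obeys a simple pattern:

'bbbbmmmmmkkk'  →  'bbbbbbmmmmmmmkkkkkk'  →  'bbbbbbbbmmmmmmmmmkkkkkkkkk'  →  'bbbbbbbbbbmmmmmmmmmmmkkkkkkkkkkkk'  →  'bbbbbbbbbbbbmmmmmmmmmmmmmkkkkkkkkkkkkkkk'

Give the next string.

bbbbbbbbbbbbbbmmmmmmmmmmmmmmmkkkkkkkkkkkkkkkkkk

The n-th term is 2n+2 b's then 2n+3 m's then 3n k's (n = 1, 2, …).
Setting n = 6 gives 14, 15, 18 characters in each block.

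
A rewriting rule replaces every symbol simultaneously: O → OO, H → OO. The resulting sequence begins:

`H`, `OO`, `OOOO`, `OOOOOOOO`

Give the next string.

Apply φ to OOOOOOOO symbol by symbol: O→OO, O→OO, O→OO, O→OO, O→OO, O→OO, O→OO, O→OO; joined: OO OO OO OO OO OO OO OO.

OOOOOOOOOOOOOOOO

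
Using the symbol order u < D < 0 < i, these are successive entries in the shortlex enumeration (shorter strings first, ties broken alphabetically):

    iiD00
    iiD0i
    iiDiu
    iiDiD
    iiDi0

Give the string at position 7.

ii0uu

Continuing the enumeration 2 steps past iiDi0: iiDi0 → iiDii → (answer).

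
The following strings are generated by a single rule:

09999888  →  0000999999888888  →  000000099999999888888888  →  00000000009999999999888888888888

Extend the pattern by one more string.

The n-th term is 3n-2 0's then 2n+2 9's then 3n 8's (n = 1, 2, …).
For the next term, n = 5, so the run lengths are 13, 12, 15.

0000000000000999999999999888888888888888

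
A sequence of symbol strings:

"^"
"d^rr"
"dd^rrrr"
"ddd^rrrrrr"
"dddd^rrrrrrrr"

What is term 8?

Every step adds d to the front and rr to the end of the previous string.
From dddd^rrrrrrrr, 3 further steps: dddd^rrrrrrrr → ddddd^rrrrrrrrrr → dddddd^rrrrrrrrrrrr → (answer).

ddddddd^rrrrrrrrrrrrrr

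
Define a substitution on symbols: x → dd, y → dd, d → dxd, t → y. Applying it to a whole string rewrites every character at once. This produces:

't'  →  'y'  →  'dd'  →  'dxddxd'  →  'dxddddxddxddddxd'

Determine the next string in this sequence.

Applying the rule to each of the 16 symbols of dxddddxddxddddxd gives the pieces dxd dd dxd dxd dxd dxd dd dxd dxd dd dxd dxd dxd dxd dd dxd, which concatenate to the answer.

dxddddxddxddxddxddddxddxddddxddxddxddxddddxd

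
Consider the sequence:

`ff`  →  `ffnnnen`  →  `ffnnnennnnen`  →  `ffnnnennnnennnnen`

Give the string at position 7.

ffnnnennnnennnnennnnennnnennnnen

Every step adds nnnen to the end: s(k+1) = s(k)·nnnen.
From ffnnnennnnennnnen, 3 further steps: ffnnnennnnennnnen → ffnnnennnnennnnennnnen → ffnnnennnnennnnennnnennnnen → (answer).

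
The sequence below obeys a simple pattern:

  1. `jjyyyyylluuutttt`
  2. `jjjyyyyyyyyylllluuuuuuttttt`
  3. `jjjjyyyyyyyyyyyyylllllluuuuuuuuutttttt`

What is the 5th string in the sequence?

Each string has the form j^{n+1} y^{4n+1} l^{2n} u^{3n} t^{n+3} (n = 1, 2, …).
At n = 5 the blocks have lengths 6, 21, 10, 15, 8.

jjjjjjyyyyyyyyyyyyyyyyyyyyylllllllllluuuuuuuuuuuuuuutttttttt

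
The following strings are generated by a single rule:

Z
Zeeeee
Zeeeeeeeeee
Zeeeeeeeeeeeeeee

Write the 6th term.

Zeeeeeeeeeeeeeeeeeeeeeeeee

Each term is the previous one with eeeee appended.
From Zeeeeeeeeeeeeeee, 2 further steps: Zeeeeeeeeeeeeeee → Zeeeeeeeeeeeeeeeeeeee → (answer).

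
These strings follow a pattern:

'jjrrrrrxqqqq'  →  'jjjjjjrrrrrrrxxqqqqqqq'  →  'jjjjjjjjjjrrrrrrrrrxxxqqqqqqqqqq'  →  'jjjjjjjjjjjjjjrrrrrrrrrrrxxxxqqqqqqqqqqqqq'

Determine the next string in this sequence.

Each string has the form j^{4n-2} r^{2n+3} x^{n} q^{3n+1} (n = 1, 2, …).
At n = 5 the blocks have lengths 18, 13, 5, 16.

jjjjjjjjjjjjjjjjjjrrrrrrrrrrrrrxxxxxqqqqqqqqqqqqqqqq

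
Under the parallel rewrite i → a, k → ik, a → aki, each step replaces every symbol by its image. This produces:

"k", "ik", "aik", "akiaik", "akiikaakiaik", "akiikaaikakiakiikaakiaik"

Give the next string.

akiikaaikakiakiaikakiikaakiikaaikakiakiikaakiaik

Applying the rule to each of the 24 symbols of akiikaaikakiakiikaakiaik gives the pieces aki ik a a ik aki aki a ik aki ik a aki ik a a ik aki aki ik a aki a ik, which concatenate to the answer.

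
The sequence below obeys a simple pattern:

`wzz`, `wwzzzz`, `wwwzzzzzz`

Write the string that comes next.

Reading off run lengths: w runs 1, 2, 3; z runs 2, 4, 6 — each is linear in n (n = 1, 2, …).
For the next term, n = 4, so the run lengths are 4, 8.

wwwwzzzzzzzz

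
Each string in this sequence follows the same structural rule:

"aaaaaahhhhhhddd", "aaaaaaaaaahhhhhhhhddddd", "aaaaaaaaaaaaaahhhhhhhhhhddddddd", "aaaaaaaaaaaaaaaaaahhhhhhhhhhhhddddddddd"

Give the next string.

aaaaaaaaaaaaaaaaaaaaaahhhhhhhhhhhhhhddddddddddd

Term n consists of 4n-2 a's, followed by 2n+2 h's, followed by 2n-1 d's, where the shown terms are n = 2, 3, 4, 5.
Setting n = 6 gives 22, 14, 11 characters in each block.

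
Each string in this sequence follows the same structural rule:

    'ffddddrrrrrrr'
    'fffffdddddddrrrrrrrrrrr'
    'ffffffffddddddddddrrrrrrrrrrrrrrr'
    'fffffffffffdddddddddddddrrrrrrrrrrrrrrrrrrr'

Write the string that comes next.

Reading off run lengths: f runs 2, 5, 8, 11; d runs 4, 7, 10, 13; r runs 7, 11, 15, 19 — each is linear in n (n = 1, 2, …).
At n = 5 the blocks have lengths 14, 16, 23.

ffffffffffffffddddddddddddddddrrrrrrrrrrrrrrrrrrrrrrr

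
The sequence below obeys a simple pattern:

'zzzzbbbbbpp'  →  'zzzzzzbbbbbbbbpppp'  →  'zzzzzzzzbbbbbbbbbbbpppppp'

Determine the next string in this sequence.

The n-th term is 2n z's then 3n-1 b's then 2n-2 p's, where the shown terms are n = 2, 3, 4.
Setting n = 5 gives 10, 14, 8 characters in each block.

zzzzzzzzzzbbbbbbbbbbbbbbpppppppp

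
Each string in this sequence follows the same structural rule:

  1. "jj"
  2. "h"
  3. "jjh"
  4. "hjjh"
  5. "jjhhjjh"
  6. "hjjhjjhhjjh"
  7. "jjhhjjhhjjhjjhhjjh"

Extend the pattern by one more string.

From term 3 onward, concatenate the second-to-last term with the last: jj·h = jjh, h·jjh = hjjh, …
So term 8 is hjjhjjhhjjh·jjhhjjhhjjhjjhhjjh.

hjjhjjhhjjhjjhhjjhhjjhjjhhjjh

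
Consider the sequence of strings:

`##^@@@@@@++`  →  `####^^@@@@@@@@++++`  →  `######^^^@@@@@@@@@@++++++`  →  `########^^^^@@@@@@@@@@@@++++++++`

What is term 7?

Each string has the form #^{2n-2} ^^{n-1} @^{2n+2} +^{2n-2}, where the shown terms are n = 2, 3, 4, 5.
At n = 8 the blocks have lengths 14, 7, 18, 14.

##############^^^^^^^@@@@@@@@@@@@@@@@@@++++++++++++++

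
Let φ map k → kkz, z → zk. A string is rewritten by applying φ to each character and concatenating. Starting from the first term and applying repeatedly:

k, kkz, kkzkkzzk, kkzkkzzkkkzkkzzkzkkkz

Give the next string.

Applying the rule to each of the 21 symbols of kkzkkzzkkkzkkzzkzkkkz gives the pieces kkz kkz zk kkz kkz zk zk kkz kkz kkz zk kkz kkz zk zk kkz zk kkz kkz kkz zk, which concatenate to the answer.

kkzkkzzkkkzkkzzkzkkkzkkzkkzzkkkzkkzzkzkkkzzkkkzkkzkkzzk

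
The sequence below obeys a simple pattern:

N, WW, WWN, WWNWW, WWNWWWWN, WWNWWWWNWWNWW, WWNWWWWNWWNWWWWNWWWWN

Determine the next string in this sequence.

Each term (from the third on) is the previous term followed by the one before it: term 3 = WW·N = WWN.
Continuing: WWNWWWWNWWNWWWWNWWWWN · WWNWWWWNWWNWW gives term 8.

WWNWWWWNWWNWWWWNWWWWNWWNWWWWNWWNWW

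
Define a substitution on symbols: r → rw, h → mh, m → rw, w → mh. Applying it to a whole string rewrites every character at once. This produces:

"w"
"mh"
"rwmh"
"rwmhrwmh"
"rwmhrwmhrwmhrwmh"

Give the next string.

rwmhrwmhrwmhrwmhrwmhrwmhrwmhrwmh

Applying the rule to each of the 16 symbols of rwmhrwmhrwmhrwmh gives the pieces rw mh rw mh rw mh rw mh rw mh rw mh rw mh rw mh, which concatenate to the answer.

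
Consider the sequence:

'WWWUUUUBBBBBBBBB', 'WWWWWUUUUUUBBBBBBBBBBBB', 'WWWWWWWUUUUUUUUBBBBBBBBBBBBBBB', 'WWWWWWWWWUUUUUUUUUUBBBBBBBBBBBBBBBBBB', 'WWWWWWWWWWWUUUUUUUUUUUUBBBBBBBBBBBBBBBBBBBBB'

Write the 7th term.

WWWWWWWWWWWWWWWUUUUUUUUUUUUUUUUBBBBBBBBBBBBBBBBBBBBBBBBBBB

The n-th term is 2n-1 W's then 2n U's then 3n+3 B's, where the shown terms are n = 2, 3, 4, 5, 6.
At n = 8 the blocks have lengths 15, 16, 27.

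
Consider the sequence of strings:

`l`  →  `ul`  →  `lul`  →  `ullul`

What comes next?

lulullul

Each term (from the third on) is the two preceding terms concatenated in order: term 3 = l·ul = lul.
So term 5 is lul·ullul.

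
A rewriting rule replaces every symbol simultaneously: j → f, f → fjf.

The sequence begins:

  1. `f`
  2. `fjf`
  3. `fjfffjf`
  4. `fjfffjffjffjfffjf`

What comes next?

fjfffjffjffjfffjffjfffjffjfffjffjffjfffjf

Applying the rule to each of the 17 symbols of fjfffjffjffjfffjf gives the pieces fjf f fjf fjf fjf f fjf fjf f fjf fjf f fjf fjf fjf f fjf, which concatenate to the answer.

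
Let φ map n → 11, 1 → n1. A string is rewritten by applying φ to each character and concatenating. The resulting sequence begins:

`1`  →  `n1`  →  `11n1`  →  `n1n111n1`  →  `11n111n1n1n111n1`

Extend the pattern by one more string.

n1n111n1n1n111n111n111n1n1n111n1

Replace each of the 16 characters of 11n111n1n1n111n1 in place — n1 n1 11 n1 n1 n1 11 n1 11 n1 11 n1 n1 n1 11 n1 — and concatenate.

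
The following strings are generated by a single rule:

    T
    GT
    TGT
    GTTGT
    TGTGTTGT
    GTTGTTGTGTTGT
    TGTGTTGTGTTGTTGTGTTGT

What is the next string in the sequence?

Each term (from the third on) is the two preceding terms concatenated in order: term 3 = T·GT = TGT.
Continuing: GTTGTTGTGTTGT · TGTGTTGTGTTGTTGTGTTGT gives term 8.

GTTGTTGTGTTGTTGTGTTGTGTTGTTGTGTTGT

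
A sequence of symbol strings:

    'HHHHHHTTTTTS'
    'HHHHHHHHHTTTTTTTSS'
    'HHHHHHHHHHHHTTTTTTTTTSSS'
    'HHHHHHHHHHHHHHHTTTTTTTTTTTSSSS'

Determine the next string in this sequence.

Term n consists of 3n+3 H's, followed by 2n+3 T's, followed by n S's (n = 1, 2, …).
Setting n = 5 gives 18, 13, 5 characters in each block.

HHHHHHHHHHHHHHHHHHTTTTTTTTTTTTTSSSSS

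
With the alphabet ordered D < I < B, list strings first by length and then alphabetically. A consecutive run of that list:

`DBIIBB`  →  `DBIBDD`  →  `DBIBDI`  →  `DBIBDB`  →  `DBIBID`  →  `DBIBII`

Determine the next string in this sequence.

Find the rightmost character of DBIBII below B, bump it to the next letter, and reset everything to its right to D.

DBIBIB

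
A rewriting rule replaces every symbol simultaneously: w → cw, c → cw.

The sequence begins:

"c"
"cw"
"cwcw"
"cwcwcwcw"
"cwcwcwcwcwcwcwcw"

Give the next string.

cwcwcwcwcwcwcwcwcwcwcwcwcwcwcwcw

Replace each of the 16 characters of cwcwcwcwcwcwcwcw in place — cw cw cw cw cw cw cw cw cw cw cw cw cw cw cw cw — and concatenate.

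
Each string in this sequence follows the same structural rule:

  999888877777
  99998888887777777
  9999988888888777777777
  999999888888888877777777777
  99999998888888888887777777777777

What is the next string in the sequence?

Term n consists of n+1 9's, followed by 2n 8's, followed by 2n+1 7's, where the shown terms are n = 2, 3, 4, 5, 6.
At n = 7 the blocks have lengths 8, 14, 15.

9999999988888888888888777777777777777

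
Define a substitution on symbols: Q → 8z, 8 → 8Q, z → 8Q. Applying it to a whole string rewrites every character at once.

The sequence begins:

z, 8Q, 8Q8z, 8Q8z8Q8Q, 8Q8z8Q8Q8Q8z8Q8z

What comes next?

Applying the rule to each of the 16 symbols of 8Q8z8Q8Q8Q8z8Q8z gives the pieces 8Q 8z 8Q 8Q 8Q 8z 8Q 8z 8Q 8z 8Q 8Q 8Q 8z 8Q 8Q, which concatenate to the answer.

8Q8z8Q8Q8Q8z8Q8z8Q8z8Q8Q8Q8z8Q8Q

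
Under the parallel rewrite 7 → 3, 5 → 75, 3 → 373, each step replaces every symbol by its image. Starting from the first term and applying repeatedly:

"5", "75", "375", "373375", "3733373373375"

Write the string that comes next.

373337337337333733733373373375

Replace each of the 13 characters of 3733373373375 in place — 373 3 373 373 373 3 373 373 3 373 373 3 75 — and concatenate.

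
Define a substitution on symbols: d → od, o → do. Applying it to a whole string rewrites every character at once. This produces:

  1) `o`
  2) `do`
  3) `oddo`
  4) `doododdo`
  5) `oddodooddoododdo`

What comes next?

Applying the rule to each of the 16 symbols of oddodooddoododdo gives the pieces do od od do od do do od od do do od do od od do, which concatenate to the answer.

doododdooddodoododdodooddoododdo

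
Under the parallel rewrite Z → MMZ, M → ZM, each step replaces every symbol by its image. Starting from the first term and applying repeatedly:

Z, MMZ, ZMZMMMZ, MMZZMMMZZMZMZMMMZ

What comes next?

Rewriting the 17 symbols of MMZZMMMZZMZMZMMMZ one by one yields ZM ZM MMZ MMZ ZM ZM ZM MMZ MMZ ZM MMZ ZM MMZ ZM ZM ZM MMZ; concatenated:

ZMZMMMZMMZZMZMZMMMZMMZZMMMZZMMMZZMZMZMMMZ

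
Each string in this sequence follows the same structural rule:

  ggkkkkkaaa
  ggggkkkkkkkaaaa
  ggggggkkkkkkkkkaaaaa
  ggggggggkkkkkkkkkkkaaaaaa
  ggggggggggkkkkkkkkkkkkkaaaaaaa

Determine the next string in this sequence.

Each string has the form g^{2n-2} k^{2n+1} a^{n+1}, where the shown terms are n = 2, 3, 4, 5, 6.
Setting n = 7 gives 12, 15, 8 characters in each block.

ggggggggggggkkkkkkkkkkkkkkkaaaaaaaa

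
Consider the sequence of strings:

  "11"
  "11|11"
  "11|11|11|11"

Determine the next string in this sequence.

11|11|11|11|11|11|11|11

Each string is two copies of the previous one joined by '|'.
One more doubling of 11|11|11|11 gives the answer.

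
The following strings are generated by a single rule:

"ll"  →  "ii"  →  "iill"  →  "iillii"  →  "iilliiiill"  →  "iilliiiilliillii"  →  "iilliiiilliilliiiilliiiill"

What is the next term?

This is a Fibonacci-style word recurrence s(k) = s(k−1)·s(k−2): e.g. ii·ll = iill.
So term 8 is iilliiiilliilliiiilliiiill·iilliiiilliillii.

iilliiiilliilliiiilliiiilliilliiiilliillii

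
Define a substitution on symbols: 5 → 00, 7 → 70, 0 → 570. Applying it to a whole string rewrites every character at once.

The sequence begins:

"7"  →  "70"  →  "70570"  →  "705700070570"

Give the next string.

705700070570570570705700070570

Expanding 705700070570: 7→70, 0→570, 5→00, 7→70, 0→570, 0→570, 0→570, 7→70, 0→570, 5→00, 7→70, 0→570. Concatenated: 70 570 00 70 570 570 570 70 570 00 70 570.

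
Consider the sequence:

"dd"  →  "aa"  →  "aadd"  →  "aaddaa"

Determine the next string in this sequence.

Each term (from the third on) is the previous term followed by the one before it: term 3 = aa·dd = aadd.
So term 5 is aaddaa·aadd.

aaddaaaadd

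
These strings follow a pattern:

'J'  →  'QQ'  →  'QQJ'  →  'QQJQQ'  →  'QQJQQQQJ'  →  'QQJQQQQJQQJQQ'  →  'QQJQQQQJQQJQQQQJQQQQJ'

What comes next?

QQJQQQQJQQJQQQQJQQQQJQQJQQQQJQQJQQ

Each term (from the third on) is the previous term followed by the one before it: term 3 = QQ·J = QQJ.
Continuing: QQJQQQQJQQJQQQQJQQQQJ · QQJQQQQJQQJQQ gives term 8.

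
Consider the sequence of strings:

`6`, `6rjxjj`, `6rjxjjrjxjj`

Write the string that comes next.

The strings grow by a fixed suffix rjxjj each time.
Applying this once more to 6rjxjjrjxjj:

6rjxjjrjxjjrjxjj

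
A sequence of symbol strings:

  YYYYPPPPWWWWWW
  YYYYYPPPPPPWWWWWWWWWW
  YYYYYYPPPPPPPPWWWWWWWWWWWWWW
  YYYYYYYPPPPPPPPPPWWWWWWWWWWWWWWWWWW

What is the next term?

YYYYYYYYPPPPPPPPPPPPWWWWWWWWWWWWWWWWWWWWWW

The n-th term is n+3 Y's then 2n+2 P's then 4n+2 W's (n = 1, 2, …).
For the next term, n = 5, so the run lengths are 8, 12, 22.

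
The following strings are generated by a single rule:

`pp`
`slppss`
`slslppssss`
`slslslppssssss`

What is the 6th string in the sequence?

Every step adds sl to the front and ss to the end of the previous string.
From slslslppssssss, 2 further steps: slslslppssssss → slslslslppssssssss → (answer).

slslslslslppssssssssss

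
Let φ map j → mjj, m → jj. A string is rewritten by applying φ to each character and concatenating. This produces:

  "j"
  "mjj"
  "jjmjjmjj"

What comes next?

Rewriting each symbol of jjmjjmjj: j→mjj, j→mjj, m→jj, j→mjj, j→mjj, m→jj, j→mjj, j→mjj, which concatenates to mjj mjj jj mjj mjj jj mjj mjj.

mjjmjjjjmjjmjjjjmjjmjj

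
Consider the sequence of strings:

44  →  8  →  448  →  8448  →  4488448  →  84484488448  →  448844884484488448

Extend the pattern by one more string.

84484488448448844884484488448

From term 3 onward, concatenate the second-to-last term with the last: 44·8 = 448, 8·448 = 8448, …
Continuing: 84484488448 · 448844884484488448 gives term 8.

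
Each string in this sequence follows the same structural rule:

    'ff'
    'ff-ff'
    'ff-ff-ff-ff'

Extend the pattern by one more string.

Every step duplicates the string with '-' between the halves.
Doubling ff-ff-ff-ff with '-' between the halves:

ff-ff-ff-ff-ff-ff-ff-ff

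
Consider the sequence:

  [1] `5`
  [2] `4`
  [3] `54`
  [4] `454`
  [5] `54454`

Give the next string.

45454454

From term 3 onward, concatenate the second-to-last term with the last: 5·4 = 54, 4·54 = 454, …
So term 6 is 454·54454.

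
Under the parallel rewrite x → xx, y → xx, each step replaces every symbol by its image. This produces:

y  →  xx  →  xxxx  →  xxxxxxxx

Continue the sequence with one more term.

xxxxxxxxxxxxxxxx

Expanding xxxxxxxx: x→xx, x→xx, x→xx, x→xx, x→xx, x→xx, x→xx, x→xx. Concatenated: xx xx xx xx xx xx xx xx.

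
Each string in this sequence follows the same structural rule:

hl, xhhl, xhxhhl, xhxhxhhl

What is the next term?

Each term is the previous one with xh prepended.
One more step from xhxhxhhl gives the answer.

xhxhxhxhhl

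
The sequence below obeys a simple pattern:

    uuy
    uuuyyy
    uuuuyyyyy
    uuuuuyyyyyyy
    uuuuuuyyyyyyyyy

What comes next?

Term n consists of n+1 u's, followed by 2n-1 y's (n = 1, 2, …).
At n = 6 the blocks have lengths 7, 11.

uuuuuuuyyyyyyyyyyy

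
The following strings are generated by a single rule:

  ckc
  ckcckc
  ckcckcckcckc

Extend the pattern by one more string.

Each string is two copies of the previous one concatenated.
Doubling ckcckcckcckc:

ckcckcckcckcckcckcckcckc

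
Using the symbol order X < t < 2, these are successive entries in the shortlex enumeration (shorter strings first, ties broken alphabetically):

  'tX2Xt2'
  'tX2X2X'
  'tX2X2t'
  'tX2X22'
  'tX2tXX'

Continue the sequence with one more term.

Find the rightmost character of tX2tXX below 2, bump it to the next letter, and reset everything to its right to X.

tX2tXt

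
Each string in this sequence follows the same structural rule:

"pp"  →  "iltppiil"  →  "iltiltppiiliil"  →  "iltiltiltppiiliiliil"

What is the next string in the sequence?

s(k+1) = ilt·s(k)·iil, so each term gains ilt as a prefix and iil as a suffix.
One more step from iltiltiltppiiliiliil gives the answer.

iltiltiltiltppiiliiliiliil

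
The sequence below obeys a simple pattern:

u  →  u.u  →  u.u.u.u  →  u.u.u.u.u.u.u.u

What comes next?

u.u.u.u.u.u.u.u.u.u.u.u.u.u.u.u

Every step duplicates the string with '.' between the halves.
One more doubling of u.u.u.u.u.u.u.u gives the answer.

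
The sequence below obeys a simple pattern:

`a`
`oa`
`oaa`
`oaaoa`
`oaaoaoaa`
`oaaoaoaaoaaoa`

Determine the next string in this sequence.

oaaoaoaaoaaoaoaaoaoaa

From term 3 onward, concatenate the last term with the second-to-last: oa·a = oaa, oaa·oa = oaaoa, …
So term 7 is oaaoaoaaoaaoa·oaaoaoaa.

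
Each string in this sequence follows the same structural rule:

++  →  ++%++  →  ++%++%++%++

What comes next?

s(k+1) = s(k)·%·s(k) — each term doubles the last with '%' between the halves.
One more doubling of ++%++%++%++ gives the answer.

++%++%++%++%++%++%++%++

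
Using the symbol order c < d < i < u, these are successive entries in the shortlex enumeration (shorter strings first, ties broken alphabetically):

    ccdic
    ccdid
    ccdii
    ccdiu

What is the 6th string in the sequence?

ccdud

Advancing 2 positions from ccdiu through ccdiu → ccduc reaches term 6.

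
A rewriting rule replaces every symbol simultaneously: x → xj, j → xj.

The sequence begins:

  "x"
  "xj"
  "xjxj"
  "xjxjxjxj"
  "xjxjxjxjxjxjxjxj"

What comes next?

xjxjxjxjxjxjxjxjxjxjxjxjxjxjxjxj

φ(xjxjxjxjxjxjxjxj) expands symbol-by-symbol to xj xj xj xj xj xj xj xj xj xj xj xj xj xj xj xj; joining the 16 pieces gives the next term.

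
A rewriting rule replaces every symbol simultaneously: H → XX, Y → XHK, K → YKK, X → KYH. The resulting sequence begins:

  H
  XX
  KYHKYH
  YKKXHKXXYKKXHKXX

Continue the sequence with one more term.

XHKYKKYKKKYHXXYKKKYHKYHXHKYKKYKKKYHXXYKKKYHKYH

Applying the rule to each of the 16 symbols of YKKXHKXXYKKXHKXX gives the pieces XHK YKK YKK KYH XX YKK KYH KYH XHK YKK YKK KYH XX YKK KYH KYH, which concatenate to the answer.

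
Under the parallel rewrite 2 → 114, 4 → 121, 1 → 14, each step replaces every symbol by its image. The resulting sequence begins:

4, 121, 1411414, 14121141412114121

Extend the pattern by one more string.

14121141141414121141211411414141211411414

Applying the rule to each of the 17 symbols of 14121141412114121 gives the pieces 14 121 14 114 14 14 121 14 121 14 114 14 14 121 14 114 14, which concatenate to the answer.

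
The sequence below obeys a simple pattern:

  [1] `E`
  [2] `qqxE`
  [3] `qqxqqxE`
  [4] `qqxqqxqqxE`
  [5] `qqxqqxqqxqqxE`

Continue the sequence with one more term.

Every step adds qqx at the front: s(k+1) = qqx·s(k).
Applying this once more to qqxqqxqqxqqxE:

qqxqqxqqxqqxqqxE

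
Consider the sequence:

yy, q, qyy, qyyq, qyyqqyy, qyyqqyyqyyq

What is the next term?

qyyqqyyqyyqqyyqqyy

This is a Fibonacci-style word recurrence s(k) = s(k−1)·s(k−2): e.g. q·yy = qyy.
So term 7 is qyyqqyyqyyq·qyyqqyy.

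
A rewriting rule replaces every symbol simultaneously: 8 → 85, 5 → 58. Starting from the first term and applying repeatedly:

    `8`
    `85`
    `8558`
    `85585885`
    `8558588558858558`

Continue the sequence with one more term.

Rewriting the 16 symbols of 8558588558858558 one by one yields 85 58 58 85 58 85 85 58 58 85 85 58 85 58 58 85; concatenated:

85585885588585585885855885585885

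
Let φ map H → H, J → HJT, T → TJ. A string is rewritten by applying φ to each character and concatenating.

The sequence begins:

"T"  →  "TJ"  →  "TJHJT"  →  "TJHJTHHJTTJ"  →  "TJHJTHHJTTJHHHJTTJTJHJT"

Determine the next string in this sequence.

Replace each of the 23 characters of TJHJTHHJTTJHHHJTTJTJHJT in place — TJ HJT H HJT TJ H H HJT TJ TJ HJT H H H HJT TJ TJ HJT TJ HJT H HJT TJ — and concatenate.

TJHJTHHJTTJHHHJTTJTJHJTHHHHJTTJTJHJTTJHJTHHJTTJ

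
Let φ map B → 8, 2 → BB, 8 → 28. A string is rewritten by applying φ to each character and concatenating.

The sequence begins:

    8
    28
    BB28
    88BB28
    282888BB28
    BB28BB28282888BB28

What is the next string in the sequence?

88BB2888BB28BB28BB28282888BB28

Applying the rule to each of the 18 symbols of BB28BB28282888BB28 gives the pieces 8 8 BB 28 8 8 BB 28 BB 28 BB 28 28 28 8 8 BB 28, which concatenate to the answer.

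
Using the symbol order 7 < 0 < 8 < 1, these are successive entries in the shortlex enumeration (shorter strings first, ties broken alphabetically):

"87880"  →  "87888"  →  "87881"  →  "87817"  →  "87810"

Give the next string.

Treat 87810 as a base-4 numeral over the given alphabet and add one, carrying through any trailing 1's.

87818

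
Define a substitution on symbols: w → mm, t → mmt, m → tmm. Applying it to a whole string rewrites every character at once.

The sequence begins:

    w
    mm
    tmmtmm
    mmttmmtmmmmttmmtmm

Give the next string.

Applying the rule to each of the 18 symbols of mmttmmtmmmmttmmtmm gives the pieces tmm tmm mmt mmt tmm tmm mmt tmm tmm tmm tmm mmt mmt tmm tmm mmt tmm tmm, which concatenate to the answer.

tmmtmmmmtmmttmmtmmmmttmmtmmtmmtmmmmtmmttmmtmmmmttmmtmm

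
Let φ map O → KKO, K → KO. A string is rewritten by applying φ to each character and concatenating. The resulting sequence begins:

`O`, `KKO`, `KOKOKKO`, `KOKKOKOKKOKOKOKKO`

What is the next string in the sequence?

KOKKOKOKOKKOKOKKOKOKOKKOKOKKOKOKKOKOKOKKO

φ(KOKKOKOKKOKOKOKKO) expands symbol-by-symbol to KO KKO KO KO KKO KO KKO KO KO KKO KO KKO KO KKO KO KO KKO; joining the 17 pieces gives the next term.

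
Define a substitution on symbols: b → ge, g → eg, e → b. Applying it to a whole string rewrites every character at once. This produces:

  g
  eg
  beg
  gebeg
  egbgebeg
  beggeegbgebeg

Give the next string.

gebegegbbeggeegbgebeg

Replace each of the 13 characters of beggeegbgebeg in place — ge b eg eg b b eg ge eg b ge b eg — and concatenate.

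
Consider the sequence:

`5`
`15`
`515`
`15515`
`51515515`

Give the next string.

From term 3 onward, concatenate the second-to-last term with the last: 5·15 = 515, 15·515 = 15515, …
Continuing: 15515 · 51515515 gives term 6.

1551551515515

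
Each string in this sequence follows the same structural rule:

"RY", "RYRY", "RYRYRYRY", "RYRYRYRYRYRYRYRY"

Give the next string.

RYRYRYRYRYRYRYRYRYRYRYRYRYRYRYRY

Each string is two copies of the previous one concatenated.
One more doubling of RYRYRYRYRYRYRYRY gives the answer.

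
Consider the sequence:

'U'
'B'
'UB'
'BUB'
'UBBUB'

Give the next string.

Each term (from the third on) is the two preceding terms concatenated in order: term 3 = U·B = UB.
So term 6 is BUB·UBBUB.

BUBUBBUB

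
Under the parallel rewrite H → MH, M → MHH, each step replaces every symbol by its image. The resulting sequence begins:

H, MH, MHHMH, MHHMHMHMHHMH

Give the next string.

MHHMHMHMHHMHMHHMHMHHMHMHMHHMH

Rewriting each symbol of MHHMHMHMHHMH: M→MHH, H→MH, H→MH, M→MHH, H→MH, M→MHH, H→MH, M→MHH, H→MH, H→MH, M→MHH, H→MH, which concatenates to MHH MH MH MHH MH MHH MH MHH MH MH MHH MH.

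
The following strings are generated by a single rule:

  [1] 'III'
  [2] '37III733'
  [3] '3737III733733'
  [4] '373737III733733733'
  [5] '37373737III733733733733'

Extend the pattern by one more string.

s(k+1) = 37·s(k)·733, so each term gains 37 as a prefix and 733 as a suffix.
So the next term is 37·37373737III733733733733·733.

3737373737III733733733733733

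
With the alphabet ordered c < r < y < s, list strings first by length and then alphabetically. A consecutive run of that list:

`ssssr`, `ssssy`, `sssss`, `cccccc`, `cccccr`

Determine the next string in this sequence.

cccccy

Treat cccccr as a base-4 numeral over the given alphabet and add one, carrying through any trailing s's.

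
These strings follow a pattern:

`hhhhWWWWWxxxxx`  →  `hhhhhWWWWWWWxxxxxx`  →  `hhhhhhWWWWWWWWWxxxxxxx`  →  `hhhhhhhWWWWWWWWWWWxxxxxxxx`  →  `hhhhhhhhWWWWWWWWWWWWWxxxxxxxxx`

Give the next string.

hhhhhhhhhWWWWWWWWWWWWWWWxxxxxxxxxx

Reading off run lengths: h runs 4, 5, 6, 7, 8; W runs 5, 7, 9, 11, 13; x runs 5, 6, 7, 8, 9 — each is linear in n, where the shown terms are n = 3, 4, 5, 6, 7.
Setting n = 8 gives 9, 15, 10 characters in each block.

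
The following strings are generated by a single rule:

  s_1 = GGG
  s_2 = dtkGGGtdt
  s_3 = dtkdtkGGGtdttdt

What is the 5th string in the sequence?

dtkdtkdtkdtkGGGtdttdttdttdt

s(k+1) = dtk·s(k)·tdt, so each term gains dtk as a prefix and tdt as a suffix.
From dtkdtkGGGtdttdt, 2 further steps: dtkdtkGGGtdttdt → dtkdtkdtkGGGtdttdttdt → (answer).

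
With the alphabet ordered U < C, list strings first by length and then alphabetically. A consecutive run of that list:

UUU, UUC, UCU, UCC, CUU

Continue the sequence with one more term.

CUC

The successor of CUU increments the rightmost position that isn't already C and resets every position after it to U.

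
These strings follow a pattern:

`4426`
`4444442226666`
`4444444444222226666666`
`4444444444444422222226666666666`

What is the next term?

4444444444444444442222222226666666666666

Term n consists of 4n-2 4's, followed by 2n-1 2's, followed by 3n-2 6's (n = 1, 2, …).
Setting n = 5 gives 18, 9, 13 characters in each block.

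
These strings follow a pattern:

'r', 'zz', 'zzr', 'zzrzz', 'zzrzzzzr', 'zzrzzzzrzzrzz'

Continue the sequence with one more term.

This is a Fibonacci-style word recurrence s(k) = s(k−1)·s(k−2): e.g. zz·r = zzr.
The next term joins zzrzzzzrzzrzz and zzrzzzzr.

zzrzzzzrzzrzzzzrzzzzr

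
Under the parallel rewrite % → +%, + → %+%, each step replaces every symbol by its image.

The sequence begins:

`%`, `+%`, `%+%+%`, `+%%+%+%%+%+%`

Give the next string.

Apply φ to +%%+%+%%+%+% symbol by symbol: +→%+%, %→+%, %→+%, +→%+%, %→+%, +→%+%, %→+%, %→+%, +→%+%, %→+%, +→%+%, %→+%; joined: %+% +% +% %+% +% %+% +% +% %+% +% %+% +%.

%+%+%+%%+%+%%+%+%+%%+%+%%+%+%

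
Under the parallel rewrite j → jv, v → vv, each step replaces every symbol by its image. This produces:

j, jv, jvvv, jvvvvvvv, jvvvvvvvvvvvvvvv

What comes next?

Rewriting the 16 symbols of jvvvvvvvvvvvvvvv one by one yields jv vv vv vv vv vv vv vv vv vv vv vv vv vv vv vv; concatenated:

jvvvvvvvvvvvvvvvvvvvvvvvvvvvvvvv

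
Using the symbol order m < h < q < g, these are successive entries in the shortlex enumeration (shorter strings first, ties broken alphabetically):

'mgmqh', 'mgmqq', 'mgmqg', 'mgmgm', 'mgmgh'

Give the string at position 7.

mgmgg

Stepping forward 2 times from mgmgh: mgmgh → mgmgq, then the target.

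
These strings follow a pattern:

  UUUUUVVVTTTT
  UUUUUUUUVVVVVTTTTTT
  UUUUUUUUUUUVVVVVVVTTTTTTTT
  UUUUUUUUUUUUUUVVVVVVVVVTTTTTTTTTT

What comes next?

UUUUUUUUUUUUUUUUUVVVVVVVVVVVTTTTTTTTTTTT

Reading off run lengths: U runs 5, 8, 11, 14; V runs 3, 5, 7, 9; T runs 4, 6, 8, 10 — each is linear in n, where the shown terms are n = 2, 3, 4, 5.
At n = 6 the blocks have lengths 17, 11, 12.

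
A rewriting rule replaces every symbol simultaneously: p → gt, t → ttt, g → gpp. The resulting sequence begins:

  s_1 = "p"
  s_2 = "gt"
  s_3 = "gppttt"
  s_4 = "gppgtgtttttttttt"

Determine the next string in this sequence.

Rewriting the 16 symbols of gppgtgtttttttttt one by one yields gpp gt gt gpp ttt gpp ttt ttt ttt ttt ttt ttt ttt ttt ttt ttt; concatenated:

gppgtgtgpptttgpptttttttttttttttttttttttttttttt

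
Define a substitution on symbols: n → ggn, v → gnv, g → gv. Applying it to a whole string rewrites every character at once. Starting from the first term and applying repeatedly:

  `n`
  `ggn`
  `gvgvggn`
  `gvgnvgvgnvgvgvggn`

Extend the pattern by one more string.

Rewriting the 17 symbols of gvgnvgvgnvgvgvggn one by one yields gv gnv gv ggn gnv gv gnv gv ggn gnv gv gnv gv gnv gv gv ggn; concatenated:

gvgnvgvggngnvgvgnvgvggngnvgvgnvgvgnvgvgvggn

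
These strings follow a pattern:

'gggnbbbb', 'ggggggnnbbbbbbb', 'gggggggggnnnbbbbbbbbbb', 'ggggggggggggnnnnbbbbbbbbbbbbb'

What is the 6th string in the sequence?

Term n consists of 3n g's, followed by n n's, followed by 3n+1 b's (n = 1, 2, …).
At n = 6 the blocks have lengths 18, 6, 19.

ggggggggggggggggggnnnnnnbbbbbbbbbbbbbbbbbbb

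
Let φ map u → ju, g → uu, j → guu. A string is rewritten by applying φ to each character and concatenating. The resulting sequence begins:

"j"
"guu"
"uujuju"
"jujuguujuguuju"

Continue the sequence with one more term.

Replace each of the 14 characters of jujuguujuguuju in place — guu ju guu ju uu ju ju guu ju uu ju ju guu ju — and concatenate.

guujuguujuuujujuguujuuujujuguuju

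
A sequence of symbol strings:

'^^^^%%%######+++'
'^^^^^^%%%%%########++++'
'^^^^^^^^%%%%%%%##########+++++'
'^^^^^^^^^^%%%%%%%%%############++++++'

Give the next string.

^^^^^^^^^^^^%%%%%%%%%%%##############+++++++

Term n consists of 2n ^'s, followed by 2n-1 %'s, followed by 2n+2 #'s, followed by n+1 +'s, where the shown terms are n = 2, 3, 4, 5.
For the next term, n = 6, so the run lengths are 12, 11, 14, 7.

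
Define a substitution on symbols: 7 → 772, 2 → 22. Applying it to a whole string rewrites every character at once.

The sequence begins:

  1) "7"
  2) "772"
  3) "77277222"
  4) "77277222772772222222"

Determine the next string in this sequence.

Replace each of the 20 characters of 77277222772772222222 in place — 772 772 22 772 772 22 22 22 772 772 22 772 772 22 22 22 22 22 22 22 — and concatenate.

772772227727722222227727722277277222222222222222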